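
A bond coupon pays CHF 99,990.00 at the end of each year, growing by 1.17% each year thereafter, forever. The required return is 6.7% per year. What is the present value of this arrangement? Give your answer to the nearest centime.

Periodic rate r = 0.067 per year.
Growing perpetuity (Gordon): PV = PMT₁ / (r − g) = 99,990 / (r − 0.0117) = CHF 1,808,137.43.

CHF 1,808,137.43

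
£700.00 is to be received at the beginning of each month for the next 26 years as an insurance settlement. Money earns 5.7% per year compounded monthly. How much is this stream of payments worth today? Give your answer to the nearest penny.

This is an annuity due: 312 payments of £700.00 at the beginning of each month.
Periodic rate r = 0.057/12 per month; n is counted in months.
PV = PMT × [(1 − (1+r)^−n)/r] × (1+r) = 700 × [1 − (1+r)^−312] / r × (1+r) = £114,311.58

£114,311.58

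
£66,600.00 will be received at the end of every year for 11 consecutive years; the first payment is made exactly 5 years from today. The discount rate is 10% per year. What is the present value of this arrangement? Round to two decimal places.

Ordinary annuity of 11 payments, first payment at period 5.
Periodic rate r = 0.1 per year.
The ordinary-annuity PV formula values the stream one period before the first payment (period 4); discount that back 4 periods:
PV₀ = 66,600 × [1 − (1+r)^−11] / r × (1+r)^−4 = £295,451.86

£295,451.86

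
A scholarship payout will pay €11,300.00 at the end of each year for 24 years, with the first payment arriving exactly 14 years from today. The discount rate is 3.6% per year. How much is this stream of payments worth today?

€113,384.43

Ordinary annuity of 24 payments, first payment at period 14.
Periodic rate r = 0.036 per year.
The ordinary-annuity PV formula values the stream one period before the first payment (period 13); discount that back 13 periods:
PV₀ = 11,300 × [1 − (1+r)^−24] / r × (1+r)^−13 = €113,384.43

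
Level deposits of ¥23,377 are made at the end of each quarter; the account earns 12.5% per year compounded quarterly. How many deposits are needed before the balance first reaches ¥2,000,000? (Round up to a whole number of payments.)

43 payments

Periodic rate r = 0.125/4 per quarter; n is counted in quarters.
Ordinary annuity FV: 2,000,000 = 23,377 × [((1+r)^n − 1)/r].
(1+r)^n = 1 + 2,000,000 × r / 23,377, so n = ln(1 + 2,000,000·r/23,377) / ln(1+r) = 42.28.
Round up to a whole number of payments: n = 43.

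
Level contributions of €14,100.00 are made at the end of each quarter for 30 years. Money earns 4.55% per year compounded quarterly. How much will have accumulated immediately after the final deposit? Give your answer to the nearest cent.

This is an ordinary annuity: 120 deposits of €14,100.00 at the end of each quarter.
Periodic rate r = 0.0455/4 per quarter; n is counted in quarters.
FV = PMT × [((1+r)^n − 1)/r] = 14,100 × [(1+r)^120 − 1] / r = €3,576,960.02

€3,576,960.02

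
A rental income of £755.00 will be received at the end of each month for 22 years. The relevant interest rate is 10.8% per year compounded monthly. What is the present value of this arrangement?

This is an ordinary annuity: 264 payments of £755.00 at the end of each month.
Periodic rate r = 0.108/12 per month; n is counted in months.
PV = PMT × [(1 − (1+r)^−n)/r] = 755 × [1 − (1+r)^−264] / r = £76,010.52

£76,010.52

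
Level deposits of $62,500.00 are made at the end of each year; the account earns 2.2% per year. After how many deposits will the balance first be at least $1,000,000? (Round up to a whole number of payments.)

Periodic rate r = 0.022 per year.
Ordinary annuity FV: 1,000,000 = 62,500 × [((1+r)^n − 1)/r].
(1+r)^n = 1 + 1,000,000 × r / 62,500, so n = ln(1 + 1,000,000·r/62,500) / ln(1+r) = 13.86.
Round up to a whole number of payments: n = 14.

14 payments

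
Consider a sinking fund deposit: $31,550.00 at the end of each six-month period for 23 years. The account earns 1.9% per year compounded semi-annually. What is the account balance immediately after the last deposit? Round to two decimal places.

This is an ordinary annuity: 46 deposits of $31,550.00 at the end of each six-month period.
Periodic rate r = 0.019/2 per half-year; n is counted in half-years.
FV = PMT × [((1+r)^n − 1)/r] = 31,550 × [(1+r)^46 − 1] / r = $1,809,529.32

$1,809,529.32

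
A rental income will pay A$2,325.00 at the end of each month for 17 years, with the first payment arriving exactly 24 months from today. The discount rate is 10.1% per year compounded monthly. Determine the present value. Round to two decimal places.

A$186,594.90

Ordinary annuity of 204 payments, first payment at period 24.
Periodic rate r = 0.101/12 per month; n is counted in months.
The ordinary-annuity PV formula values the stream one period before the first payment (period 23); discount that back 23 periods:
PV₀ = 2,325 × [1 − (1+r)^−204] / r × (1+r)^−23 = A$186,594.90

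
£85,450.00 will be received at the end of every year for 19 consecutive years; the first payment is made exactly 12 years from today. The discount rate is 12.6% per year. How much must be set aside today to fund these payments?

Ordinary annuity of 19 payments, first payment at period 12.
Periodic rate r = 0.126 per year.
The ordinary-annuity PV formula values the stream one period before the first payment (period 11); discount that back 11 periods:
PV₀ = 85,450 × [1 − (1+r)^−19] / r × (1+r)^−11 = £164,547.53

£164,547.53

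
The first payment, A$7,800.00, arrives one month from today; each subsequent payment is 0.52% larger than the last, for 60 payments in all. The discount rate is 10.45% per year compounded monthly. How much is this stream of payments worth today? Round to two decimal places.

A$419,404.63

Periodic rate r = 0.1045/12 per month; n is counted in months.
Growing ordinary annuity: PV = PMT₁ × [1 − ((1+g)/(1+r))^n] / (r − g) = 7,800 × [1 − ((1+0.0052)/(1+r))^60] / (r − 0.0052) = A$419,404.63.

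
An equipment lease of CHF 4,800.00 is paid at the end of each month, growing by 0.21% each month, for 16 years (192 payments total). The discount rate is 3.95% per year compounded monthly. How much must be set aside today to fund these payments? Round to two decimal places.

CHF 821,798.59

Periodic rate r = 0.0395/12 per month; n is counted in months.
Growing ordinary annuity: PV = PMT₁ × [1 − ((1+g)/(1+r))^n] / (r − g) = 4,800 × [1 − ((1+0.0021)/(1+r))^192] / (r − 0.0021) = CHF 821,798.59.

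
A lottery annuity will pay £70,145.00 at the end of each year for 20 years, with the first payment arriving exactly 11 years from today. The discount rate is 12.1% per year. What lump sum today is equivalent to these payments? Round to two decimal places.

Ordinary annuity of 20 payments, first payment at period 11.
Periodic rate r = 0.121 per year.
The ordinary-annuity PV formula values the stream one period before the first payment (period 10); discount that back 10 periods:
PV₀ = 70,145 × [1 − (1+r)^−20] / r × (1+r)^−10 = £166,154.61

£166,154.61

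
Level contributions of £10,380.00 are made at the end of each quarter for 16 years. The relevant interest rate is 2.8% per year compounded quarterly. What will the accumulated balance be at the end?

This is an ordinary annuity: 64 deposits of £10,380.00 at the end of each quarter.
Periodic rate r = 0.028/4 per quarter; n is counted in quarters.
FV = PMT × [((1+r)^n − 1)/r] = 10,380 × [(1+r)^64 − 1] / r = £834,459.76

£834,459.76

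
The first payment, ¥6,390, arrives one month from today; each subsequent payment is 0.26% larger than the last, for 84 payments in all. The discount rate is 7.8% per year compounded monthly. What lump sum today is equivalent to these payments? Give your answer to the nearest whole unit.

Periodic rate r = 0.078/12 per month; n is counted in months.
Growing ordinary annuity: PV = PMT₁ × [1 − ((1+g)/(1+r))^n] / (r − g) = 6,390 × [1 − ((1+0.0026)/(1+r))^84] / (r − 0.0026) = ¥455,949.

¥455,949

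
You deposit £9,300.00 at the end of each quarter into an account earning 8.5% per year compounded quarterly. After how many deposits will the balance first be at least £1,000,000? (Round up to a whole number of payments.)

Periodic rate r = 0.085/4 per quarter; n is counted in quarters.
Ordinary annuity FV: 1,000,000 = 9,300 × [((1+r)^n − 1)/r].
(1+r)^n = 1 + 1,000,000 × r / 9,300, so n = ln(1 + 1,000,000·r/9,300) / ln(1+r) = 56.56.
Round up to a whole number of payments: n = 57.

57 payments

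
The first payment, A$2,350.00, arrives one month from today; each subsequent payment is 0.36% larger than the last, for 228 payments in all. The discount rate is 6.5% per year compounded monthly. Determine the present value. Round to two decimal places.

A$437,102.11

Periodic rate r = 0.065/12 per month; n is counted in months.
Growing ordinary annuity: PV = PMT₁ × [1 − ((1+g)/(1+r))^n] / (r − g) = 2,350 × [1 − ((1+0.0036)/(1+r))^228] / (r − 0.0036) = A$437,102.11.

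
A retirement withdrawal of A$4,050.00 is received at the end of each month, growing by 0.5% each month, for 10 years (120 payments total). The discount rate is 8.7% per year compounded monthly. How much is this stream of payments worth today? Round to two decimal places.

Periodic rate r = 0.087/12 per month; n is counted in months.
Growing ordinary annuity: PV = PMT₁ × [1 − ((1+g)/(1+r))^n] / (r − g) = 4,050 × [1 − ((1+0.005)/(1+r))^120] / (r − 0.005) = A$423,656.65.

A$423,656.65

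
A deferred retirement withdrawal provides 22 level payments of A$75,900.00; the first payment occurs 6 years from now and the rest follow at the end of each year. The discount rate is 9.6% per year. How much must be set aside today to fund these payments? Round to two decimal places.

A$433,399.44

Ordinary annuity of 22 payments, first payment at period 6.
Periodic rate r = 0.096 per year.
The ordinary-annuity PV formula values the stream one period before the first payment (period 5); discount that back 5 periods:
PV₀ = 75,900 × [1 − (1+r)^−22] / r × (1+r)^−5 = A$433,399.44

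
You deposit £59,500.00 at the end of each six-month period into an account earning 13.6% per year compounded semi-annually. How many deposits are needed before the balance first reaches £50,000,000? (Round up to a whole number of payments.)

Periodic rate r = 0.136/2 per half-year; n is counted in half-years.
Ordinary annuity FV: 50,000,000 = 59,500 × [((1+r)^n − 1)/r].
(1+r)^n = 1 + 50,000,000 × r / 59,500, so n = ln(1 + 50,000,000·r/59,500) / ln(1+r) = 61.76.
Round up to a whole number of payments: n = 62.

62 payments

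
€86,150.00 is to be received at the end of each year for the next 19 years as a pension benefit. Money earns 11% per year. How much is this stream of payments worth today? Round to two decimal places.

This is an ordinary annuity: 19 payments of €86,150.00 at the end of each year.
Periodic rate r = 0.11 per year.
PV = PMT × [(1 − (1+r)^−n)/r] = 86,150 × [1 − (1+r)^−19] / r = €675,355.20

€675,355.20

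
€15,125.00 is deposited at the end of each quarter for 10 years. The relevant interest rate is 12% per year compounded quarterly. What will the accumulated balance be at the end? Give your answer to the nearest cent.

€1,140,444.05

This is an ordinary annuity: 40 deposits of €15,125.00 at the end of each quarter.
Periodic rate r = 0.12/4 per quarter; n is counted in quarters.
FV = PMT × [((1+r)^n − 1)/r] = 15,125 × [(1+r)^40 − 1] / r = €1,140,444.05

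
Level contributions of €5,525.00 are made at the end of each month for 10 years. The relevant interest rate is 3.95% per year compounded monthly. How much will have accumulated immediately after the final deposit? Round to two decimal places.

This is an ordinary annuity: 120 deposits of €5,525.00 at the end of each month.
Periodic rate r = 0.0395/12 per month; n is counted in months.
FV = PMT × [((1+r)^n − 1)/r] = 5,525 × [(1+r)^120 − 1] / r = €811,414.00

€811,414.00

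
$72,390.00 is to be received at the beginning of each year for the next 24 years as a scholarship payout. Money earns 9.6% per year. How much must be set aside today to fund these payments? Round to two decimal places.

This is an annuity due: 24 payments of $72,390.00 at the beginning of each year.
Periodic rate r = 0.096 per year.
PV = PMT × [(1 − (1+r)^−n)/r] × (1+r) = 72,390 × [1 − (1+r)^−24] / r × (1+r) = $734,880.10

$734,880.10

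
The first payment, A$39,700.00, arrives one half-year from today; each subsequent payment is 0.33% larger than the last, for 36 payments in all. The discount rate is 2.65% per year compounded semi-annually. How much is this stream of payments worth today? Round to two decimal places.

Periodic rate r = 0.0265/2 per half-year; n is counted in half-years.
Growing ordinary annuity: PV = PMT₁ × [1 − ((1+g)/(1+r))^n] / (r − g) = 39,700 × [1 − ((1+0.0033)/(1+r))^36] / (r − 0.0033) = A$1,193,038.92.

A$1,193,038.92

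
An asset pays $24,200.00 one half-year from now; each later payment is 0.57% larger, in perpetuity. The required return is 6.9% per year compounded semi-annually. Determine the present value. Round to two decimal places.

$840,277.78

Periodic rate r = 0.069/2 per half-year.
Growing perpetuity (Gordon): PV = PMT₁ / (r − g) = 24,200 / (r − 0.0057) = $840,277.78.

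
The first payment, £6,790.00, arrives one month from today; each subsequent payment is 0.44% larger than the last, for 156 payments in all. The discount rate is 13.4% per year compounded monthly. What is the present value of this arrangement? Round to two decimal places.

£651,407.74

Periodic rate r = 0.134/12 per month; n is counted in months.
Growing ordinary annuity: PV = PMT₁ × [1 − ((1+g)/(1+r))^n] / (r − g) = 6,790 × [1 − ((1+0.0044)/(1+r))^156] / (r − 0.0044) = £651,407.74.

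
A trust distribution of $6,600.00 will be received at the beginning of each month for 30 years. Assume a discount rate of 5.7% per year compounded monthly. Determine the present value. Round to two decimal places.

$1,142,547.40

This is an annuity due: 360 payments of $6,600.00 at the beginning of each month.
Periodic rate r = 0.057/12 per month; n is counted in months.
PV = PMT × [(1 − (1+r)^−n)/r] × (1+r) = 6,600 × [1 − (1+r)^−360] / r × (1+r) = $1,142,547.40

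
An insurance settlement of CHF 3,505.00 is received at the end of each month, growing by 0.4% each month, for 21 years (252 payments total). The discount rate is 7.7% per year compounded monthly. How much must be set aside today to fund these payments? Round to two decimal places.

CHF 659,017.44

Periodic rate r = 0.077/12 per month; n is counted in months.
Growing ordinary annuity: PV = PMT₁ × [1 − ((1+g)/(1+r))^n] / (r − g) = 3,505 × [1 − ((1+0.004)/(1+r))^252] / (r − 0.004) = CHF 659,017.44.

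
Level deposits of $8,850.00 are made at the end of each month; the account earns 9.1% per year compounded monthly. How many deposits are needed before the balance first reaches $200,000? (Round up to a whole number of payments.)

Periodic rate r = 0.091/12 per month; n is counted in months.
Ordinary annuity FV: 200,000 = 8,850 × [((1+r)^n − 1)/r].
(1+r)^n = 1 + 200,000 × r / 8,850, so n = ln(1 + 200,000·r/8,850) / ln(1+r) = 20.94.
Round up to a whole number of payments: n = 21.

21 payments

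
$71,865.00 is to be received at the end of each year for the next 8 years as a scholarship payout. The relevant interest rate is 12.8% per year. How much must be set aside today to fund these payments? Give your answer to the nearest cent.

$347,237.82

This is an ordinary annuity: 8 payments of $71,865.00 at the end of each year.
Periodic rate r = 0.128 per year.
PV = PMT × [(1 − (1+r)^−n)/r] = 71,865 × [1 − (1+r)^−8] / r = $347,237.82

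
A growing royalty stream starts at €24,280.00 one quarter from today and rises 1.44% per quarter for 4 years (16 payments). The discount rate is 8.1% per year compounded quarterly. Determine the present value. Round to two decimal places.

Periodic rate r = 0.081/4 per quarter; n is counted in quarters.
Growing ordinary annuity: PV = PMT₁ × [1 − ((1+g)/(1+r))^n] / (r − g) = 24,280 × [1 − ((1+0.0144)/(1+r))^16] / (r − 0.0144) = €364,824.85.

€364,824.85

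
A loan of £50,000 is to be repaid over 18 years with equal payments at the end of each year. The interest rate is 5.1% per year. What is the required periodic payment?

£4,310.79

Level ordinary annuity; solve PV = PMT × [(1 − (1+r)^−n)/r] for PMT.
Periodic rate r = 0.051 per year.
With n = 18: PMT = 50,000 / ([(1 − (1+r)^−n)/r]) = £4,310.79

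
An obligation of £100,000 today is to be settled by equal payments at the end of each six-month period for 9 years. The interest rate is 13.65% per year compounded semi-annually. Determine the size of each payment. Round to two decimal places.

Level ordinary annuity; solve PV = PMT × [(1 − (1+r)^−n)/r] for PMT.
Periodic rate r = 0.1365/2 per half-year; n is counted in half-years.
With n = 18: PMT = 100,000 / ([(1 − (1+r)^−n)/r]) = £9,816.06

£9,816.06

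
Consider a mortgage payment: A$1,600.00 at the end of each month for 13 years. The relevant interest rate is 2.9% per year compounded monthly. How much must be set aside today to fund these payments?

This is an ordinary annuity: 156 payments of A$1,600.00 at the end of each month.
Periodic rate r = 0.029/12 per month; n is counted in months.
PV = PMT × [(1 − (1+r)^−n)/r] = 1,600 × [1 − (1+r)^−156] / r = A$207,738.63

A$207,738.63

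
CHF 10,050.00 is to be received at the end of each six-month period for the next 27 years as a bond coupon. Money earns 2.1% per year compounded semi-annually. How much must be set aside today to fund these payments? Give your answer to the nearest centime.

CHF 412,620.65

This is an ordinary annuity: 54 payments of CHF 10,050.00 at the end of each six-month period.
Periodic rate r = 0.021/2 per half-year; n is counted in half-years.
PV = PMT × [(1 − (1+r)^−n)/r] = 10,050 × [1 − (1+r)^−54] / r = CHF 412,620.65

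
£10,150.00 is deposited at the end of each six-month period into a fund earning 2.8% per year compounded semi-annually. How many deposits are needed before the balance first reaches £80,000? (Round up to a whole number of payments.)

8 payments

Periodic rate r = 0.028/2 per half-year; n is counted in half-years.
Ordinary annuity FV: 80,000 = 10,150 × [((1+r)^n − 1)/r].
(1+r)^n = 1 + 80,000 × r / 10,150, so n = ln(1 + 80,000·r/10,150) / ln(1+r) = 7.53.
Round up to a whole number of payments: n = 8.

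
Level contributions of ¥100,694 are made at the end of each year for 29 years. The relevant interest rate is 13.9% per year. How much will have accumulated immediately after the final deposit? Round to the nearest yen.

¥30,838,475

This is an ordinary annuity: 29 deposits of ¥100,694 at the end of each year.
Periodic rate r = 0.139 per year.
FV = PMT × [((1+r)^n − 1)/r] = 100,694 × [(1+r)^29 − 1] / r = ¥30,838,475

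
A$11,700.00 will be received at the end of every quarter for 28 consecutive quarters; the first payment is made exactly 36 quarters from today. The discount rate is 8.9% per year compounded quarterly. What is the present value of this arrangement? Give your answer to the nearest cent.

Ordinary annuity of 28 payments, first payment at period 36.
Periodic rate r = 0.089/4 per quarter; n is counted in quarters.
The ordinary-annuity PV formula values the stream one period before the first payment (period 35); discount that back 35 periods:
PV₀ = 11,700 × [1 − (1+r)^−28] / r × (1+r)^−35 = A$111,971.22

A$111,971.22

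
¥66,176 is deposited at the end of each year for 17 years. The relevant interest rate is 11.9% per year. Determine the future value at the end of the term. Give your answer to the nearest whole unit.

This is an ordinary annuity: 17 deposits of ¥66,176 at the end of each year.
Periodic rate r = 0.119 per year.
FV = PMT × [((1+r)^n − 1)/r] = 66,176 × [(1+r)^17 − 1] / r = ¥3,204,567

¥3,204,567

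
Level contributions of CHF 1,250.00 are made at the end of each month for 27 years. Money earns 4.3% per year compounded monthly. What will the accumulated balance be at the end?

CHF 762,734.44

This is an ordinary annuity: 324 deposits of CHF 1,250.00 at the end of each month.
Periodic rate r = 0.043/12 per month; n is counted in months.
FV = PMT × [((1+r)^n − 1)/r] = 1,250 × [(1+r)^324 − 1] / r = CHF 762,734.44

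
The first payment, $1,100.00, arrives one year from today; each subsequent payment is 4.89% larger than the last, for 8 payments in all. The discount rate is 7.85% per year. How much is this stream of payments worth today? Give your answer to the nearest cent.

Periodic rate r = 0.0785 per year.
Growing ordinary annuity: PV = PMT₁ × [1 − ((1+g)/(1+r))^n] / (r − g) = 1,100 × [1 − ((1+0.0489)/(1+r))^8] / (r − 0.0489) = $7,417.27.

$7,417.27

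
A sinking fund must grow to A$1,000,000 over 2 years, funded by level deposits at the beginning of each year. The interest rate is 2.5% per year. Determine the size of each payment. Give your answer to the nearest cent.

Level annuity due; solve FV = PMT × [((1+r)^n − 1)/r] × (1+r) for PMT.
Periodic rate r = 0.025 per year.
With n = 2: PMT = 1,000,000 / ([((1+r)^n − 1)/r] × (1+r)) = A$481,782.60

A$481,782.60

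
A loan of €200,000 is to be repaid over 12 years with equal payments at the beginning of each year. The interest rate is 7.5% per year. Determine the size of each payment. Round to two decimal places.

€24,051.69

Level annuity due; solve PV = PMT × [(1 − (1+r)^−n)/r] × (1+r) for PMT.
Periodic rate r = 0.075 per year.
With n = 12: PMT = 200,000 / ([(1 − (1+r)^−n)/r] × (1+r)) = €24,051.69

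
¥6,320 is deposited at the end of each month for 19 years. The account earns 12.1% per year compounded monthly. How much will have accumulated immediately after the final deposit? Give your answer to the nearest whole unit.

This is an ordinary annuity: 228 deposits of ¥6,320 at the end of each month.
Periodic rate r = 0.121/12 per month; n is counted in months.
FV = PMT × [((1+r)^n − 1)/r] = 6,320 × [(1+r)^228 − 1] / r = ¥5,547,068

¥5,547,068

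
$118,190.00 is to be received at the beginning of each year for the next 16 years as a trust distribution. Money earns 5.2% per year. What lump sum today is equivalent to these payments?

$1,328,544.39

This is an annuity due: 16 payments of $118,190.00 at the beginning of each year.
Periodic rate r = 0.052 per year.
PV = PMT × [(1 − (1+r)^−n)/r] × (1+r) = 118,190 × [1 − (1+r)^−16] / r × (1+r) = $1,328,544.39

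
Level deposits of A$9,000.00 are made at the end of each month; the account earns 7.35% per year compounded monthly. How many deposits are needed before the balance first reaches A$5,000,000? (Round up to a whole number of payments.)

243 payments

Periodic rate r = 0.0735/12 per month; n is counted in months.
Ordinary annuity FV: 5,000,000 = 9,000 × [((1+r)^n − 1)/r].
(1+r)^n = 1 + 5,000,000 × r / 9,000, so n = ln(1 + 5,000,000·r/9,000) / ln(1+r) = 242.74.
Round up to a whole number of payments: n = 243.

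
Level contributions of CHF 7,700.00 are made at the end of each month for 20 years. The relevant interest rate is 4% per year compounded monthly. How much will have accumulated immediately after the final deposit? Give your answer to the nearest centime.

CHF 2,824,164.62

This is an ordinary annuity: 240 deposits of CHF 7,700.00 at the end of each month.
Periodic rate r = 0.04/12 per month; n is counted in months.
FV = PMT × [((1+r)^n − 1)/r] = 7,700 × [(1+r)^240 − 1] / r = CHF 2,824,164.62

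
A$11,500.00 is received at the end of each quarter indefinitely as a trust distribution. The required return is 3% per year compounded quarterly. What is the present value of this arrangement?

A$1,533,333.33

Periodic rate r = 0.03/4 per quarter.
Level perpetuity: PV = PMT / r = 11,500 / (0.03/4) = A$1,533,333.33.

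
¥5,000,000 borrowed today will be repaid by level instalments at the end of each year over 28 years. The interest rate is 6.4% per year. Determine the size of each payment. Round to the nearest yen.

¥388,373

Level ordinary annuity; solve PV = PMT × [(1 − (1+r)^−n)/r] for PMT.
Periodic rate r = 0.064 per year.
With n = 28: PMT = 5,000,000 / ([(1 − (1+r)^−n)/r]) = ¥388,373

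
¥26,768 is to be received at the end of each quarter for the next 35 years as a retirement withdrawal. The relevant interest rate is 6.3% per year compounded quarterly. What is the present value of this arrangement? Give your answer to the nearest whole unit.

This is an ordinary annuity: 140 payments of ¥26,768 at the end of each quarter.
Periodic rate r = 0.063/4 per quarter; n is counted in quarters.
PV = PMT × [(1 − (1+r)^−n)/r] = 26,768 × [1 − (1+r)^−140] / r = ¥1,508,931

¥1,508,931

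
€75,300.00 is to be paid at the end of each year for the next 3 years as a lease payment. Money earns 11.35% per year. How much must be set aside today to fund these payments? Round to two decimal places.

€182,897.33

This is an ordinary annuity: 3 payments of €75,300.00 at the end of each year.
Periodic rate r = 0.1135 per year.
PV = PMT × [(1 − (1+r)^−n)/r] = 75,300 × [1 − (1+r)^−3] / r = €182,897.33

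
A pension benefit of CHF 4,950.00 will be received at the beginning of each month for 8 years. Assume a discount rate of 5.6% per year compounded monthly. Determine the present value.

CHF 384,096.50

This is an annuity due: 96 payments of CHF 4,950.00 at the beginning of each month.
Periodic rate r = 0.056/12 per month; n is counted in months.
PV = PMT × [(1 − (1+r)^−n)/r] × (1+r) = 4,950 × [1 − (1+r)^−96] / r × (1+r) = CHF 384,096.50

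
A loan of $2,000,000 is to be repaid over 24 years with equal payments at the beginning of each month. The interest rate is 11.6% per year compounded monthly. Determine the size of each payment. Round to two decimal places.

$20,427.45

Level annuity due; solve PV = PMT × [(1 − (1+r)^−n)/r] × (1+r) for PMT.
Periodic rate r = 0.116/12 per month; n is counted in months.
With n = 288: PMT = 2,000,000 / ([(1 − (1+r)^−n)/r] × (1+r)) = $20,427.45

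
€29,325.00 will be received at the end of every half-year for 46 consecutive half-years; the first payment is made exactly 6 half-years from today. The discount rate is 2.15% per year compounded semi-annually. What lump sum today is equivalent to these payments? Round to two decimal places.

Ordinary annuity of 46 payments, first payment at period 6.
Periodic rate r = 0.0215/2 per half-year; n is counted in half-years.
The ordinary-annuity PV formula values the stream one period before the first payment (period 5); discount that back 5 periods:
PV₀ = 29,325 × [1 − (1+r)^−46] / r × (1+r)^−5 = €1,004,652.65

€1,004,652.65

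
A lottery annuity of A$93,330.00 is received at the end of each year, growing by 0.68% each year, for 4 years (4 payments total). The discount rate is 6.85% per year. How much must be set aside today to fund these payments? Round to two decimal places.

Periodic rate r = 0.0685 per year.
Growing ordinary annuity: PV = PMT₁ × [1 − ((1+g)/(1+r))^n] / (r − g) = 93,330 × [1 − ((1+0.0068)/(1+r))^4] / (r − 0.0068) = A$320,272.41.

A$320,272.41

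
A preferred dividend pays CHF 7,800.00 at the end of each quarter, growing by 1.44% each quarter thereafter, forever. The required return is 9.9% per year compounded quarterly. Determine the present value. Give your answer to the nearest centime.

Periodic rate r = 0.099/4 per quarter.
Growing perpetuity (Gordon): PV = PMT₁ / (r − g) = 7,800 / (r − 0.0144) = CHF 753,623.19.

CHF 753,623.19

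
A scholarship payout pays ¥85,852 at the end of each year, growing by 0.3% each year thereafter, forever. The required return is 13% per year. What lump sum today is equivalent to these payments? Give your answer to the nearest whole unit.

¥676,000

Periodic rate r = 0.13 per year.
Growing perpetuity (Gordon): PV = PMT₁ / (r − g) = 85,852 / (r − 0.003) = ¥676,000.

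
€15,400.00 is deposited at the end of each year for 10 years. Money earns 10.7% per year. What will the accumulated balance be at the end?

€253,827.48

This is an ordinary annuity: 10 deposits of €15,400.00 at the end of each year.
Periodic rate r = 0.107 per year.
FV = PMT × [((1+r)^n − 1)/r] = 15,400 × [(1+r)^10 − 1] / r = €253,827.48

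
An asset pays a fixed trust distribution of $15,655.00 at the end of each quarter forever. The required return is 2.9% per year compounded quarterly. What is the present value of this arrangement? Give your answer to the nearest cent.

$2,159,310.34

Periodic rate r = 0.029/4 per quarter.
Level perpetuity: PV = PMT / r = 15,655 / (0.029/4) = $2,159,310.34.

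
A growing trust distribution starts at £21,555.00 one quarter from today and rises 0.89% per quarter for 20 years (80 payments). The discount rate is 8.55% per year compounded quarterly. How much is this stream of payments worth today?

Periodic rate r = 0.0855/4 per quarter; n is counted in quarters.
Growing ordinary annuity: PV = PMT₁ × [1 − ((1+g)/(1+r))^n] / (r − g) = 21,555 × [1 − ((1+0.0089)/(1+r))^80] / (r − 0.0089) = £1,081,399.14.

£1,081,399.14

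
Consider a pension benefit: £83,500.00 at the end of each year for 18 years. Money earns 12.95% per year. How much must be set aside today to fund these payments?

£572,765.76

This is an ordinary annuity: 18 payments of £83,500.00 at the end of each year.
Periodic rate r = 0.1295 per year.
PV = PMT × [(1 − (1+r)^−n)/r] = 83,500 × [1 − (1+r)^−18] / r = £572,765.76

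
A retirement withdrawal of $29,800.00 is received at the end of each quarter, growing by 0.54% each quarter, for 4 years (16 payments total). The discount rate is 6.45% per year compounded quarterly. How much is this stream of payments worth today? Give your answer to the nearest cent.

Periodic rate r = 0.0645/4 per quarter; n is counted in quarters.
Growing ordinary annuity: PV = PMT₁ × [1 − ((1+g)/(1+r))^n] / (r − g) = 29,800 × [1 − ((1+0.0054)/(1+r))^16] / (r − 0.0054) = $433,857.00.

$433,857.00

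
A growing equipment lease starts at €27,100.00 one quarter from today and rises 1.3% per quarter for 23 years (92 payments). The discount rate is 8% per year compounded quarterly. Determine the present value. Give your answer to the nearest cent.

€1,816,842.11

Periodic rate r = 0.08/4 per quarter; n is counted in quarters.
Growing ordinary annuity: PV = PMT₁ × [1 − ((1+g)/(1+r))^n] / (r − g) = 27,100 × [1 − ((1+0.013)/(1+r))^92] / (r − 0.013) = €1,816,842.11.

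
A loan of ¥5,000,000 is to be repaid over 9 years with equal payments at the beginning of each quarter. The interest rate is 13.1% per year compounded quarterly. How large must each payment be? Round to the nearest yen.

Level annuity due; solve PV = PMT × [(1 − (1+r)^−n)/r] × (1+r) for PMT.
Periodic rate r = 0.131/4 per quarter; n is counted in quarters.
With n = 36: PMT = 5,000,000 / ([(1 − (1+r)^−n)/r] × (1+r)) = ¥230,949

¥230,949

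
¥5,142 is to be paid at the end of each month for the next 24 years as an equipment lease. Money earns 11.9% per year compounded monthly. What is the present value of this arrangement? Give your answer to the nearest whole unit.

This is an ordinary annuity: 288 payments of ¥5,142 at the end of each month.
Periodic rate r = 0.119/12 per month; n is counted in months.
PV = PMT × [(1 − (1+r)^−n)/r] = 5,142 × [1 − (1+r)^−288] / r = ¥488,285

¥488,285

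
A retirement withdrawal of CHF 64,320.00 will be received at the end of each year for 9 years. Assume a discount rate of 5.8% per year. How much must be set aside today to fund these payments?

CHF 441,318.32

This is an ordinary annuity: 9 payments of CHF 64,320.00 at the end of each year.
Periodic rate r = 0.058 per year.
PV = PMT × [(1 − (1+r)^−n)/r] = 64,320 × [1 − (1+r)^−9] / r = CHF 441,318.32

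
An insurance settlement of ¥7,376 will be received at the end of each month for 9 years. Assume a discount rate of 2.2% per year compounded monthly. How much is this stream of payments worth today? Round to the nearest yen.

¥722,103

This is an ordinary annuity: 108 payments of ¥7,376 at the end of each month.
Periodic rate r = 0.022/12 per month; n is counted in months.
PV = PMT × [(1 − (1+r)^−n)/r] = 7,376 × [1 − (1+r)^−108] / r = ¥722,103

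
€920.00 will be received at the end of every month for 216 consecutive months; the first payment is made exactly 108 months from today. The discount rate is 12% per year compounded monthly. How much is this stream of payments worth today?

€28,026.80

Ordinary annuity of 216 payments, first payment at period 108.
Periodic rate r = 0.12/12 per month; n is counted in months.
The ordinary-annuity PV formula values the stream one period before the first payment (period 107); discount that back 107 periods:
PV₀ = 920 × [1 − (1+r)^−216] / r × (1+r)^−107 = €28,026.80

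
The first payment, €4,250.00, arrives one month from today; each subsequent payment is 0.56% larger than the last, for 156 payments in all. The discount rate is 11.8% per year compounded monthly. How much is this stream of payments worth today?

€482,629.21

Periodic rate r = 0.118/12 per month; n is counted in months.
Growing ordinary annuity: PV = PMT₁ × [1 − ((1+g)/(1+r))^n] / (r − g) = 4,250 × [1 − ((1+0.0056)/(1+r))^156] / (r − 0.0056) = €482,629.21.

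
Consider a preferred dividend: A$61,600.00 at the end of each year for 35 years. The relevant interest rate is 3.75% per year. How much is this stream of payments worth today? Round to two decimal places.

This is an ordinary annuity: 35 payments of A$61,600.00 at the end of each year.
Periodic rate r = 0.0375 per year.
PV = PMT × [(1 − (1+r)^−n)/r] = 61,600 × [1 − (1+r)^−35] / r = A$1,189,804.80

A$1,189,804.80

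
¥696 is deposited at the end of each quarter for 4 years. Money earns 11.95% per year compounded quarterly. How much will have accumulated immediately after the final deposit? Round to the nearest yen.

¥14,015

This is an ordinary annuity: 16 deposits of ¥696 at the end of each quarter.
Periodic rate r = 0.1195/4 per quarter; n is counted in quarters.
FV = PMT × [((1+r)^n − 1)/r] = 696 × [(1+r)^16 − 1] / r = ¥14,015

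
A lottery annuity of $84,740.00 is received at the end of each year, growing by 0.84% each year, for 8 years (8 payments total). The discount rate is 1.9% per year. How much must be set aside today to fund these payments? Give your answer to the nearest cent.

Periodic rate r = 0.019 per year.
Growing ordinary annuity: PV = PMT₁ × [1 − ((1+g)/(1+r))^n] / (r − g) = 84,740 × [1 − ((1+0.0084)/(1+r))^8] / (r − 0.0084) = $641,555.45.

$641,555.45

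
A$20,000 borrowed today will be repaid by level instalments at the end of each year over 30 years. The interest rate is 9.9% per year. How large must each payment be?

A$2,103.91

Level ordinary annuity; solve PV = PMT × [(1 − (1+r)^−n)/r] for PMT.
Periodic rate r = 0.099 per year.
With n = 30: PMT = 20,000 / ([(1 − (1+r)^−n)/r]) = A$2,103.91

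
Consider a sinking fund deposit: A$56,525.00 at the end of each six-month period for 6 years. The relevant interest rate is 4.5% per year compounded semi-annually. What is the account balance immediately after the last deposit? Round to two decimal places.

This is an ordinary annuity: 12 deposits of A$56,525.00 at the end of each six-month period.
Periodic rate r = 0.045/2 per half-year; n is counted in half-years.
FV = PMT × [((1+r)^n − 1)/r] = 56,525 × [(1+r)^12 − 1] / r = A$768,865.59

A$768,865.59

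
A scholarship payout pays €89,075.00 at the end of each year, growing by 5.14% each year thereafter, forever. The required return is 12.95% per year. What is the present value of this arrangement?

Periodic rate r = 0.1295 per year.
Growing perpetuity (Gordon): PV = PMT₁ / (r − g) = 89,075 / (r − 0.0514) = €1,140,524.97.

€1,140,524.97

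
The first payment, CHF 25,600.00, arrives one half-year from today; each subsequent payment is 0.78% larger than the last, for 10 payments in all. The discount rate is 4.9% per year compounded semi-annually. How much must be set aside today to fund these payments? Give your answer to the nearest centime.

CHF 232,323.18

Periodic rate r = 0.049/2 per half-year; n is counted in half-years.
Growing ordinary annuity: PV = PMT₁ × [1 − ((1+g)/(1+r))^n] / (r − g) = 25,600 × [1 − ((1+0.0078)/(1+r))^10] / (r − 0.0078) = CHF 232,323.18.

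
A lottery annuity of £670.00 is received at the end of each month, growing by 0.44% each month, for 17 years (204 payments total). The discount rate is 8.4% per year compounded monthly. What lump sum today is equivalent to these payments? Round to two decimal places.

£105,617.57

Periodic rate r = 0.084/12 per month; n is counted in months.
Growing ordinary annuity: PV = PMT₁ × [1 − ((1+g)/(1+r))^n] / (r − g) = 670 × [1 − ((1+0.0044)/(1+r))^204] / (r − 0.0044) = £105,617.57.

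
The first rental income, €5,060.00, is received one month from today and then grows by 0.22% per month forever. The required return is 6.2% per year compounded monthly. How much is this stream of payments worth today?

Periodic rate r = 0.062/12 per month.
Growing perpetuity (Gordon): PV = PMT₁ / (r − g) = 5,060 / (r − 0.0022) = €1,705,617.98.

€1,705,617.98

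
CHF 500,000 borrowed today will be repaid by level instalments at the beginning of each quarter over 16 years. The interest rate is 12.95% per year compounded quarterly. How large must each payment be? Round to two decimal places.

Level annuity due; solve PV = PMT × [(1 − (1+r)^−n)/r] × (1+r) for PMT.
Periodic rate r = 0.1295/4 per quarter; n is counted in quarters.
With n = 64: PMT = 500,000 / ([(1 − (1+r)^−n)/r] × (1+r)) = CHF 18,025.67

CHF 18,025.67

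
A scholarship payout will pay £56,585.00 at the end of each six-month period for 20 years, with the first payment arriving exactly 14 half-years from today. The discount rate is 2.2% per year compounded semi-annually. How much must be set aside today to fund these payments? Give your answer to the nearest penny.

Ordinary annuity of 40 payments, first payment at period 14.
Periodic rate r = 0.022/2 per half-year; n is counted in half-years.
The ordinary-annuity PV formula values the stream one period before the first payment (period 13); discount that back 13 periods:
PV₀ = 56,585 × [1 − (1+r)^−40] / r × (1+r)^−13 = £1,581,448.59

£1,581,448.59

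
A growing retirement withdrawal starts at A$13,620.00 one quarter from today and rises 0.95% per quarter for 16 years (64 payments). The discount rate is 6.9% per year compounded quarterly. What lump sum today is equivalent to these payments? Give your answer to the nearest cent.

A$680,191.96

Periodic rate r = 0.069/4 per quarter; n is counted in quarters.
Growing ordinary annuity: PV = PMT₁ × [1 − ((1+g)/(1+r))^n] / (r − g) = 13,620 × [1 − ((1+0.0095)/(1+r))^64] / (r − 0.0095) = A$680,191.96.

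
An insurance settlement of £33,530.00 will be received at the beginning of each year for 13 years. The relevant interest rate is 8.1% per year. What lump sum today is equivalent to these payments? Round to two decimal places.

This is an annuity due: 13 payments of £33,530.00 at the beginning of each year.
Periodic rate r = 0.081 per year.
PV = PMT × [(1 − (1+r)^−n)/r] × (1+r) = 33,530 × [1 − (1+r)^−13] / r × (1+r) = £284,910.69

£284,910.69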